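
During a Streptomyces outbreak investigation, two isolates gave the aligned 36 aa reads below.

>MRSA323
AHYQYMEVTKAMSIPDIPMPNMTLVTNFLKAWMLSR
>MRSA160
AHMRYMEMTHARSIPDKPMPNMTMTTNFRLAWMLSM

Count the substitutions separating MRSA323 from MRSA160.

The sequences differ at positions 3 (Y/M), 4 (Q/R), 8 (V/M), 10 (K/H), 12 (M/R), 17 (I/K), 24 (L/M), 25 (V/T), 29 (L/R), 30 (K/L), 36 (R/M).
That gives 11 mismatches out of 36 aligned sites, so the Hamming distance is 11.

11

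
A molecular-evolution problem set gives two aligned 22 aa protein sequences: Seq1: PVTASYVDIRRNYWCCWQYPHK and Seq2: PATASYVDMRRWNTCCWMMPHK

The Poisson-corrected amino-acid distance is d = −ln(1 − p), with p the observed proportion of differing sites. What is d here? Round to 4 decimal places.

0.3830

Differing sites — 2:V/A; 9:I/M; 12:N/W; 13:Y/N; 14:W/T; 18:Q/M; 19:Y/M.
p = 7/22 = 0.318182.
d = −ln(1 − 0.318182) = −ln(0.681818) = 0.3830.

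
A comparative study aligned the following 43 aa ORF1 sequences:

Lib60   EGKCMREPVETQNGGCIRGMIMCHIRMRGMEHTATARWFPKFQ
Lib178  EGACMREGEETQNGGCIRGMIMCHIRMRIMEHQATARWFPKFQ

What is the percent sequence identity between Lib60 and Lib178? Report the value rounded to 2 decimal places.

88.37%

The sequences differ at positions 3 (K/A), 8 (P/G), 9 (V/E), 29 (G/I), 33 (T/Q).
38 of the 43 sites match, so the percent identity is 38/43 × 100 = 88.37%.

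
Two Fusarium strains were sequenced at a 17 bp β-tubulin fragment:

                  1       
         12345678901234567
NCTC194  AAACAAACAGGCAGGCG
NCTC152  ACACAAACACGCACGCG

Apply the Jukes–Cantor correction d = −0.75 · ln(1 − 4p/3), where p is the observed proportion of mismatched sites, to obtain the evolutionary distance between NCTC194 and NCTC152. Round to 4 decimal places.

The sequences differ at positions 2 (A/C), 10 (G/C), 14 (G/C).
p = 3/17 = 0.176471.
d = −0.75 · ln(1 − (4/3)·0.176471) = −0.75 · ln(0.764705) = −0.75 · (-0.268265) = 0.2012.

0.2012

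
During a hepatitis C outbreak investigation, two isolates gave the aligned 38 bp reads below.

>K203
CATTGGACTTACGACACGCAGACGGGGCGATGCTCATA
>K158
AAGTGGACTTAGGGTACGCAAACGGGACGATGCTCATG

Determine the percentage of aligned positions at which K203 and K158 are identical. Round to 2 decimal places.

78.95%

Differing sites — 1:C/A; 3:T/G; 12:C/G; 14:A/G; 15:C/T; 21:G/A; 27:G/A; 38:A/G.
30 of the 38 sites match, so the percent identity is 30/38 × 100 = 78.95%.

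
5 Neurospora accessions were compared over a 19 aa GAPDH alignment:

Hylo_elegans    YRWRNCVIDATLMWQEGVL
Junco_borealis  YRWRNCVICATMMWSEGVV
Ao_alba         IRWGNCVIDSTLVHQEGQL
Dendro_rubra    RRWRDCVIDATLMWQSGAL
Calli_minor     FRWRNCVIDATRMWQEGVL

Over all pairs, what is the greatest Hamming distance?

10

Pairwise Hamming distances:
  Hylo_elegans vs Junco_borealis: 4
  Hylo_elegans vs Ao_alba: 6
  Hylo_elegans vs Dendro_rubra: 4
  Hylo_elegans vs Calli_minor: 2
  Junco_borealis vs Ao_alba: 10
  Junco_borealis vs Dendro_rubra: 8
  Junco_borealis vs Calli_minor: 5
  Ao_alba vs Dendro_rubra: 8
  Ao_alba vs Calli_minor: 7
  Dendro_rubra vs Calli_minor: 5
The largest is 10, between Junco_borealis and Ao_alba.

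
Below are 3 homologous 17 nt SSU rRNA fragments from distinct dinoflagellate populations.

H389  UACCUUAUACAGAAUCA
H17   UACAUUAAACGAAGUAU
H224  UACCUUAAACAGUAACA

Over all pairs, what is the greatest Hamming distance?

8

Pairwise Hamming distances:
  H389 vs H17: 7
  H389 vs H224: 3
  H17 vs H224: 8
The largest is 8, between H17 and H224.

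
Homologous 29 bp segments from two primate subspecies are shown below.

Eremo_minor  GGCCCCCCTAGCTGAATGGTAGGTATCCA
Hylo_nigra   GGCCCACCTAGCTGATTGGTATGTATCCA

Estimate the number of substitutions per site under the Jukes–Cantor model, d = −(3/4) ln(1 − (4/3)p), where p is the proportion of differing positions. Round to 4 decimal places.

0.1113

Mismatches occur at site 6 (C→A), site 16 (A→T), site 22 (G→T).
p = 3/29 = 0.103448.
d = −0.75 · ln(1 − (4/3)·0.103448) = −0.75 · ln(0.862069) = −0.75 · (-0.148420) = 0.1113.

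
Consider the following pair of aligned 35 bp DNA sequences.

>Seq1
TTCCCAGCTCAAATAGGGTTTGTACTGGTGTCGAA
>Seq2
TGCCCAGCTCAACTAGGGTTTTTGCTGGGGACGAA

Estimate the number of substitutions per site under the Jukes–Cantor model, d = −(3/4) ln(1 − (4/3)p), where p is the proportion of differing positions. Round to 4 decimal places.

0.1946

Differing sites — 2:T/G; 13:A/C; 22:G/T; 24:A/G; 29:T/G; 31:T/A.
p = 6/35 = 0.171429.
d = −0.75 · ln(1 − (4/3)·0.171429) = −0.75 · ln(0.771428) = −0.75 · (-0.259512) = 0.1946.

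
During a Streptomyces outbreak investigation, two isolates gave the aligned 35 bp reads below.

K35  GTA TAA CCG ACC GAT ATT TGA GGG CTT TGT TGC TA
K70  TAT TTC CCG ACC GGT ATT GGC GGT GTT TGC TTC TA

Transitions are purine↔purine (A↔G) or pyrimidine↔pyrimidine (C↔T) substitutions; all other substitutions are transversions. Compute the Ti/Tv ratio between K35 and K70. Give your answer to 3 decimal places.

0.200

Mismatches occur at site 1 (G/T, transversion), site 2 (T/A, transversion), site 3 (A/T, transversion), site 5 (A/T, transversion), site 6 (A/C, transversion), site 14 (A/G, transition), site 19 (T/G, transversion), site 21 (A/C, transversion), site 24 (G/T, transversion), site 25 (C/G, transversion), site 30 (T/C, transition), site 32 (G/T, transversion).
Of the 12 differences, 2 transitions and 10 transversions, so Ti/Tv = 2/10 = 0.200.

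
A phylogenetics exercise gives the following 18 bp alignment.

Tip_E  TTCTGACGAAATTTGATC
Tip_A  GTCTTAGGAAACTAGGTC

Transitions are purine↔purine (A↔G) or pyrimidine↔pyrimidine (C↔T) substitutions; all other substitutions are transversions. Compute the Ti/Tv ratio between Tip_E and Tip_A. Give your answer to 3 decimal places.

Mismatches occur at site 1 (T/G, transversion), site 5 (G/T, transversion), site 7 (C/G, transversion), site 12 (T/C, transition), site 14 (T/A, transversion), site 16 (A/G, transition).
Of the 6 differences, 2 transitions and 4 transversions, so Ti/Tv = 2/4 = 0.500.

0.500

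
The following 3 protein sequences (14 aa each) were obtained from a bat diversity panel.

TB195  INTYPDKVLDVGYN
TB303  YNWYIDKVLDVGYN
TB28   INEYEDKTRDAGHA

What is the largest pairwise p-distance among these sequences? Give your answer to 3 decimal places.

0.571

Pairwise Hamming distances:
  TB195 vs TB303: 3
  TB195 vs TB28: 7
  TB303 vs TB28: 8
The largest is 8 mismatches, between TB303 and TB28; p = 8/14 = 0.571.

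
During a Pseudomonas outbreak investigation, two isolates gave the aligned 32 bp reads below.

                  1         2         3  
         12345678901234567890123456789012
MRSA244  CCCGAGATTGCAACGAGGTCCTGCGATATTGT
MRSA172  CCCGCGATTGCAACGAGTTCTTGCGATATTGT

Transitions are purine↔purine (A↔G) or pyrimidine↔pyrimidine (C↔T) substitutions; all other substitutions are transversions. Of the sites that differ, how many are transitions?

Differing sites — 5:A/C (Tv); 18:G/T (Tv); 21:C/T (Ti).
Of the 3 differences, 1 transition and 2 transversions, so the answer is 1.

1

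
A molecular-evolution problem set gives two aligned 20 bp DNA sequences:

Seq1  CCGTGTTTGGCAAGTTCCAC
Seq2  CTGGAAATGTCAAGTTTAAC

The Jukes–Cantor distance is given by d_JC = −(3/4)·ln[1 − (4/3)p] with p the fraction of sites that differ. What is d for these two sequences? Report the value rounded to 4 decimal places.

0.5716

Mismatches occur at site 2 (C→T), site 4 (T→G), site 5 (G→A), site 6 (T→A), site 7 (T→A), site 10 (G→T), site 17 (C→T), site 18 (C→A).
p = 8/20 = 0.400000.
d = −0.75 · ln(1 − (4/3)·0.400000) = −0.75 · ln(0.466667) = −0.75 · (-0.762139) = 0.5716.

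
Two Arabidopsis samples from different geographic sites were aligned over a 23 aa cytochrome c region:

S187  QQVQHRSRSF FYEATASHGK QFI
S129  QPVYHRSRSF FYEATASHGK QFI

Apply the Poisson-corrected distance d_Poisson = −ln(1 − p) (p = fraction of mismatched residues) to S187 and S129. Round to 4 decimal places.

0.0910

The sequences differ at positions 2 (Q/P), 4 (Q/Y).
p = 2/23 = 0.086957.
d = −ln(1 − 0.086957) = −ln(0.913043) = 0.0910.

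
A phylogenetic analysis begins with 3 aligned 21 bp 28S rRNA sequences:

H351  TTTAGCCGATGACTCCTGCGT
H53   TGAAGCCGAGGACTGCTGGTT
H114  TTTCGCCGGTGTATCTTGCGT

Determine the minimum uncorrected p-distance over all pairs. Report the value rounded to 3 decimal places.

Pairwise Hamming distances:
  H351 vs H53: 6
  H351 vs H114: 5
  H53 vs H114: 11
The smallest is 5 mismatches, between H351 and H114; p = 5/21 = 0.238.

0.238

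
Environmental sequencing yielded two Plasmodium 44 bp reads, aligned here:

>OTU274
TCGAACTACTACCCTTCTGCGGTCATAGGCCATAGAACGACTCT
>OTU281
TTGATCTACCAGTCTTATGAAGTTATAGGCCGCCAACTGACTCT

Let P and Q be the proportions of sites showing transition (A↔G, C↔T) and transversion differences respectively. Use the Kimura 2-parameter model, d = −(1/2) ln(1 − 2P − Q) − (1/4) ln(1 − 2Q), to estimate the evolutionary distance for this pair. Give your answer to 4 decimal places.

0.4738

The sequences differ at positions 2 (C/T, transition), 5 (A/T, transversion), 10 (T/C, transition), 12 (C/G, transversion), 13 (C/T, transition), 17 (C/A, transversion), 20 (C/A, transversion), 21 (G/A, transition), 24 (C/T, transition), 32 (A/G, transition), 33 (T/C, transition), 34 (A/C, transversion), 35 (G/A, transition), 37 (A/C, transversion), 38 (C/T, transition).
Of the 15 differences, 9 transitions and 6 transversions over 44 sites: P = 9/44 = 0.204545, Q = 6/44 = 0.136364.
d = −0.5·ln(0.454546) − 0.25·ln(0.727272) = −0.5·(-0.788456) − 0.25·(-0.318455) = 0.4738.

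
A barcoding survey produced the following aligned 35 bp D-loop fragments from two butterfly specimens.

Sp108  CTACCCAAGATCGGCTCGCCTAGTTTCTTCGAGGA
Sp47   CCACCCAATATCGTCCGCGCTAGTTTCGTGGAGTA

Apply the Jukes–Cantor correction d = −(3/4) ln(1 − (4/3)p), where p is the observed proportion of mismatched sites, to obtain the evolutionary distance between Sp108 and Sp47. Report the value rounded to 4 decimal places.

Differing sites — 2:T/C; 9:G/T; 14:G/T; 16:T/C; 17:C/G; 18:G/C; 19:C/G; 28:T/G; 30:C/G; 34:G/T.
p = 10/35 = 0.285714.
d = −0.75 · ln(1 − (4/3)·0.285714) = −0.75 · ln(0.619048) = −0.75 · (-0.479572) = 0.3597.

0.3597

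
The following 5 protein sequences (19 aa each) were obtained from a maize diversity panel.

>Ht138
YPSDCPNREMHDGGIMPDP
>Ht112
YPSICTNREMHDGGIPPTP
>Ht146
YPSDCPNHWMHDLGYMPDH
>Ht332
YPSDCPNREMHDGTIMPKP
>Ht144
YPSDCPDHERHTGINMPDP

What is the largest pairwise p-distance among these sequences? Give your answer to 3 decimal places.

Pairwise Hamming distances:
  Ht138 vs Ht112: 4
  Ht138 vs Ht146: 5
  Ht138 vs Ht332: 2
  Ht138 vs Ht144: 6
  Ht112 vs Ht146: 9
  Ht112 vs Ht332: 5
  Ht112 vs Ht144: 10
  Ht146 vs Ht332: 7
  Ht146 vs Ht144: 8
  Ht332 vs Ht144: 7
The largest is 10 mismatches, between Ht112 and Ht144; p = 10/19 = 0.526.

0.526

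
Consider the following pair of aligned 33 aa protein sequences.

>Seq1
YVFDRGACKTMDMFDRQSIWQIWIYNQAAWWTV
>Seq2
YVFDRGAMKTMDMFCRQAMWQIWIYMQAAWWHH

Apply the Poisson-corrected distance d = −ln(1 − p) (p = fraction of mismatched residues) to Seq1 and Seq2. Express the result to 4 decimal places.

0.2384

Differing sites — 8:C/M; 15:D/C; 18:S/A; 19:I/M; 26:N/M; 32:T/H; 33:V/H.
p = 7/33 = 0.212121.
d = −ln(1 − 0.212121) = −ln(0.787879) = 0.2384.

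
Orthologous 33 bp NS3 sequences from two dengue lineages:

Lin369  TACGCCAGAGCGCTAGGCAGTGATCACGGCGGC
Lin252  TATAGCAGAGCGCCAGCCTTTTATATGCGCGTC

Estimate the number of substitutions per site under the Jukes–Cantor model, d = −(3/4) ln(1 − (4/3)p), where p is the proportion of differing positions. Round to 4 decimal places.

The sequences differ at positions 3 (C/T), 4 (G/A), 5 (C/G), 14 (T/C), 17 (G/C), 19 (A/T), 20 (G/T), 22 (G/T), 25 (C/A), 26 (A/T), 27 (C/G), 28 (G/C), 32 (G/T).
p = 13/33 = 0.393939.
d = −0.75 · ln(1 − (4/3)·0.393939) = −0.75 · ln(0.474748) = −0.75 · (-0.744971) = 0.5587.

0.5587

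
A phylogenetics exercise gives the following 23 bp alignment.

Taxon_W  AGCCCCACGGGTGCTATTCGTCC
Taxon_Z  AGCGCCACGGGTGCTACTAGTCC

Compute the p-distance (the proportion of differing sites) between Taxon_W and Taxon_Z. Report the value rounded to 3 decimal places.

Mismatches occur at site 4 (C/G), site 17 (T/C), site 19 (C/A).
There are 3 differences over 23 sites, so p = 3/23 = 0.130.

0.130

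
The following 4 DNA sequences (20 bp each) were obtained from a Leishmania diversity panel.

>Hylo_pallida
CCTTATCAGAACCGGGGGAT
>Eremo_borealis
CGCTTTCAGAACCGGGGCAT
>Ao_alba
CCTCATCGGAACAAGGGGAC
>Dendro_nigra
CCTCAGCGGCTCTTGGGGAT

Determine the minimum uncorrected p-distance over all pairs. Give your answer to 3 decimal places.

0.200

Pairwise Hamming distances:
  Hylo_pallida vs Eremo_borealis: 4
  Hylo_pallida vs Ao_alba: 5
  Hylo_pallida vs Dendro_nigra: 7
  Eremo_borealis vs Ao_alba: 9
  Eremo_borealis vs Dendro_nigra: 11
  Ao_alba vs Dendro_nigra: 6
The smallest is 4 mismatches, between Hylo_pallida and Eremo_borealis; p = 4/20 = 0.200.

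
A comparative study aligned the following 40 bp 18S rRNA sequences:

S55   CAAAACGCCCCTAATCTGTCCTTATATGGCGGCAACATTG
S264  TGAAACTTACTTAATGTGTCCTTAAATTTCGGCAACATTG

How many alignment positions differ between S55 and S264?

10

The sequences differ at positions 1 (C/T), 2 (A/G), 7 (G/T), 8 (C/T), 9 (C/A), 11 (C/T), 16 (C/G), 25 (T/A), 28 (G/T), 29 (G/T).
That gives 10 mismatches out of 40 aligned sites, so the Hamming distance is 10.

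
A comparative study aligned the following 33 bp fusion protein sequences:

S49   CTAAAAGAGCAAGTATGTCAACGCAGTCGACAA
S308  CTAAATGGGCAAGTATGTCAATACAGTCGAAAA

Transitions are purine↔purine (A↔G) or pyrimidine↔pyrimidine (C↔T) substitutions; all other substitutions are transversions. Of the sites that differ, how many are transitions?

Mismatches occur at site 6 (A↔T, transversion), site 8 (A↔G, transition), site 22 (C↔T, transition), site 23 (G↔A, transition), site 31 (C↔A, transversion).
Of the 5 differences, 3 transitions and 2 transversions, so the answer is 3.

3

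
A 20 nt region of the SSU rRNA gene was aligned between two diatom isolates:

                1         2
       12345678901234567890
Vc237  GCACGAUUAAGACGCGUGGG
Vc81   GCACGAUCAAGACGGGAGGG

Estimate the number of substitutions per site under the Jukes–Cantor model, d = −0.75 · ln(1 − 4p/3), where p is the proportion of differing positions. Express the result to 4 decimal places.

Differing sites — 8:U/C; 15:C/G; 17:U/A.
p = 3/20 = 0.150000.
d = −0.75 · ln(1 − (4/3)·0.150000) = −0.75 · ln(0.800000) = −0.75 · (-0.223144) = 0.1674.

0.1674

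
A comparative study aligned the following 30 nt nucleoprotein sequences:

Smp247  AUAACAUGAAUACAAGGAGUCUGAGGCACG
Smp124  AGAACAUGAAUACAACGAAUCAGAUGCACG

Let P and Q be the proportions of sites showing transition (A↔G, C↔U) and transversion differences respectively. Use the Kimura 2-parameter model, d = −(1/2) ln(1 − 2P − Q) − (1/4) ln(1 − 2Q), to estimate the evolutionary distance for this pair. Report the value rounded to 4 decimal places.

The sequences differ at positions 2 (U/G, transversion), 16 (G/C, transversion), 19 (G/A, transition), 22 (U/A, transversion), 25 (G/U, transversion).
Of the 5 differences, 1 transition and 4 transversions over 30 sites: P = 1/30 = 0.033333, Q = 4/30 = 0.133333.
d = −0.5·ln(0.800001) − 0.25·ln(0.733334) = −0.5·(-0.223142) − 0.25·(-0.310154) = 0.1891.

0.1891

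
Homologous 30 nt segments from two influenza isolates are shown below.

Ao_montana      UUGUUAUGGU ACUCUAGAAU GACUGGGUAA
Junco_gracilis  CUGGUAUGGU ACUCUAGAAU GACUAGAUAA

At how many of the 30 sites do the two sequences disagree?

4

Mismatches occur at site 1 (U/C), site 4 (U/G), site 25 (G/A), site 27 (G/A).
That gives 4 mismatches out of 30 aligned sites, so the Hamming distance is 4.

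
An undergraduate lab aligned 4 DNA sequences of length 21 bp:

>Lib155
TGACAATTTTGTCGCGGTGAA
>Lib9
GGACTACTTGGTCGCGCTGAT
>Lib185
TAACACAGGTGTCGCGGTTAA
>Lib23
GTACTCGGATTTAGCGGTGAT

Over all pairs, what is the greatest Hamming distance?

Pairwise Hamming distances:
  Lib155 vs Lib9: 6
  Lib155 vs Lib185: 6
  Lib155 vs Lib23: 10
  Lib9 vs Lib185: 11
  Lib9 vs Lib23: 9
  Lib185 vs Lib23: 9
The largest is 11, between Lib9 and Lib185.

11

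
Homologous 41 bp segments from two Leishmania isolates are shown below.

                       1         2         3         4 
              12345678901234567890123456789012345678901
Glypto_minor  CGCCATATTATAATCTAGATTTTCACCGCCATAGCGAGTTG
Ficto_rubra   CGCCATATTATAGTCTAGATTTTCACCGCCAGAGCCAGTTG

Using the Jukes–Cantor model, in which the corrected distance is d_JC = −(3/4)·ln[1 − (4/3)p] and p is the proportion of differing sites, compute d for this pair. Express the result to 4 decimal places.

Differing sites — 13:A/G; 32:T/G; 36:G/C.
p = 3/41 = 0.073171.
d = −0.75 · ln(1 − (4/3)·0.073171) = −0.75 · ln(0.902439) = −0.75 · (-0.102654) = 0.0770.

0.0770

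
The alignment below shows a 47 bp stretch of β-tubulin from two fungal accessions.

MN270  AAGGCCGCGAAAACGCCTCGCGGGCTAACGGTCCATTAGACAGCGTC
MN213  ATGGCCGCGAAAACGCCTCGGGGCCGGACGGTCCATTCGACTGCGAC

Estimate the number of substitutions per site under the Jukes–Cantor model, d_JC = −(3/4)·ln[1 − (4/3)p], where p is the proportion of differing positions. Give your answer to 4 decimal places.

Mismatches occur at site 2 (A/T), site 21 (C/G), site 24 (G/C), site 26 (T/G), site 27 (A/G), site 38 (A/C), site 42 (A/T), site 46 (T/A).
p = 8/47 = 0.170213.
d = −0.75 · ln(1 − (4/3)·0.170213) = −0.75 · ln(0.773049) = −0.75 · (-0.257413) = 0.1931.

0.1931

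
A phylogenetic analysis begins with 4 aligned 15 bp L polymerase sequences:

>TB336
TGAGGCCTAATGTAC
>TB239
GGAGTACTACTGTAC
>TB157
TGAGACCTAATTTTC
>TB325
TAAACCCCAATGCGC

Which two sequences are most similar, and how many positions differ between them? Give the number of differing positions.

3

Pairwise Hamming distances:
  TB336 vs TB239: 4
  TB336 vs TB157: 3
  TB336 vs TB325: 6
  TB239 vs TB157: 6
  TB239 vs TB325: 9
  TB157 vs TB325: 7
The smallest is 3, between TB336 and TB157.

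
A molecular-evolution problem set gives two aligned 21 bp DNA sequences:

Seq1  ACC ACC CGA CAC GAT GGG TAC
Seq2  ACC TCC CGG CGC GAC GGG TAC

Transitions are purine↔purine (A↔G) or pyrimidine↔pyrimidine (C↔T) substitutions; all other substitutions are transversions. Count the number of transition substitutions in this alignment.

3

The sequences differ at positions 4 (A/T, transversion), 9 (A/G, transition), 11 (A/G, transition), 15 (T/C, transition).
Of the 4 differences, 3 transitions and 1 transversion, so the answer is 3.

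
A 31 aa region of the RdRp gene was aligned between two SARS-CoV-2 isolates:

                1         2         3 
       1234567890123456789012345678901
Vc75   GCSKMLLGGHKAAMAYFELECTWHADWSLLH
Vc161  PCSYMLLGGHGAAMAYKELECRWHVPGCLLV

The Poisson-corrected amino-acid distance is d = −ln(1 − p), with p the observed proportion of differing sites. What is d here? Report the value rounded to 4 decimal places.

Mismatches occur at site 1 (G→P), site 4 (K→Y), site 11 (K→G), site 17 (F→K), site 22 (T→R), site 25 (A→V), site 26 (D→P), site 27 (W→G), site 28 (S→C), site 31 (H→V).
p = 10/31 = 0.322581.
d = −ln(1 − 0.322581) = −ln(0.677419) = 0.3895.

0.3895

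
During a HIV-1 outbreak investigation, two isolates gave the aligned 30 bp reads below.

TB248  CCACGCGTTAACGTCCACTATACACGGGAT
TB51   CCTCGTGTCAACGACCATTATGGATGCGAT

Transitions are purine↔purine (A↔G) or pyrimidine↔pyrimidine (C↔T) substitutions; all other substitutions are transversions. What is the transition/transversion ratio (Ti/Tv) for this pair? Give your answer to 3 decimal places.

1.250

Mismatches occur at site 3 (A↔T, transversion), site 6 (C↔T, transition), site 9 (T↔C, transition), site 14 (T↔A, transversion), site 18 (C↔T, transition), site 22 (A↔G, transition), site 23 (C↔G, transversion), site 25 (C↔T, transition), site 27 (G↔C, transversion).
Of the 9 differences, 5 transitions and 4 transversions, so Ti/Tv = 5/4 = 1.250.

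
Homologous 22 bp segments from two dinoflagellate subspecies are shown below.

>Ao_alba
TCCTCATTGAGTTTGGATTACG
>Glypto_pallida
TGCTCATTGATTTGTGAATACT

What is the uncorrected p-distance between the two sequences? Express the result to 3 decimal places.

The sequences differ at positions 2 (C/G), 11 (G/T), 14 (T/G), 15 (G/T), 18 (T/A), 22 (G/T).
There are 6 differences over 22 sites, so p = 6/22 = 0.273.

0.273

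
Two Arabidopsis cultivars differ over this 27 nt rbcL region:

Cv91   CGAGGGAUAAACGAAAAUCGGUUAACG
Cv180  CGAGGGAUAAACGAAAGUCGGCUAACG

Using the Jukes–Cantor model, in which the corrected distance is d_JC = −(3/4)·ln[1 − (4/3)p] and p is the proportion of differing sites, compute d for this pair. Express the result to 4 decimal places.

The sequences differ at positions 17 (A/G), 22 (U/C).
p = 2/27 = 0.074074.
d = −0.75 · ln(1 − (4/3)·0.074074) = −0.75 · ln(0.901235) = −0.75 · (-0.103989) = 0.0780.

0.0780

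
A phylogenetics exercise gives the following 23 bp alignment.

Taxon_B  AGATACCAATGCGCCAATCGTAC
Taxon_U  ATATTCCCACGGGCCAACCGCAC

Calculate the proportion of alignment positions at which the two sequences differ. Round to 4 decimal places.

0.3043

The sequences differ at positions 2 (G/T), 5 (A/T), 8 (A/C), 10 (T/C), 12 (C/G), 18 (T/C), 21 (T/C).
There are 7 differences over 23 sites, so p = 7/23 = 0.3043.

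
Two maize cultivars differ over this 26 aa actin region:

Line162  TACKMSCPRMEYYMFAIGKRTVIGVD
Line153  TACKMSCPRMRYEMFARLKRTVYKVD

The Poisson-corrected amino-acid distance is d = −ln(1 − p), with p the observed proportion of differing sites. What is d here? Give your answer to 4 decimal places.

Differing sites — 11:E/R; 13:Y/E; 17:I/R; 18:G/L; 23:I/Y; 24:G/K.
p = 6/26 = 0.230769.
d = −ln(1 − 0.230769) = −ln(0.769231) = 0.2624.

0.2624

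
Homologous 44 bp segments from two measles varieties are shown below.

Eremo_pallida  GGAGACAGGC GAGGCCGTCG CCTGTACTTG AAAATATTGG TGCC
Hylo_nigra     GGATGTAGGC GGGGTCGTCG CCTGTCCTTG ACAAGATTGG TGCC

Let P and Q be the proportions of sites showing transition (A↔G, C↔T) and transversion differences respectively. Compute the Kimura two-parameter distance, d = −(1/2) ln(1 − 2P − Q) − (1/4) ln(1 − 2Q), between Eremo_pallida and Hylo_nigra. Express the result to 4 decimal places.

The sequences differ at positions 4 (G/T, transversion), 5 (A/G, transition), 6 (C/T, transition), 12 (A/G, transition), 15 (C/T, transition), 26 (A/C, transversion), 32 (A/C, transversion), 35 (T/G, transversion).
Of the 8 differences, 4 transitions and 4 transversions over 44 sites: P = 4/44 = 0.090909, Q = 4/44 = 0.090909.
d = −0.5·ln(0.727273) − 0.25·ln(0.818182) = −0.5·(-0.318453) − 0.25·(-0.200670) = 0.2094.

0.2094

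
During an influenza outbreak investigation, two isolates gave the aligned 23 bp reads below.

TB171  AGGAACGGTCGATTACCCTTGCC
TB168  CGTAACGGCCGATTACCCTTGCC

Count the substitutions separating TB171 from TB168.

3

Differing sites — 1:A/C; 3:G/T; 9:T/C.
That gives 3 mismatches out of 23 aligned sites, so the Hamming distance is 3.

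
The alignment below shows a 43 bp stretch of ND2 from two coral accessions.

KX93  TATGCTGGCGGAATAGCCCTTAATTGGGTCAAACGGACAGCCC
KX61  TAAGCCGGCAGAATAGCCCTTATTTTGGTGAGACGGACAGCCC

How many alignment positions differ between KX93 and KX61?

The sequences differ at positions 3 (T/A), 6 (T/C), 10 (G/A), 23 (A/T), 26 (G/T), 30 (C/G), 32 (A/G).
That gives 7 mismatches out of 43 aligned sites, so the Hamming distance is 7.

7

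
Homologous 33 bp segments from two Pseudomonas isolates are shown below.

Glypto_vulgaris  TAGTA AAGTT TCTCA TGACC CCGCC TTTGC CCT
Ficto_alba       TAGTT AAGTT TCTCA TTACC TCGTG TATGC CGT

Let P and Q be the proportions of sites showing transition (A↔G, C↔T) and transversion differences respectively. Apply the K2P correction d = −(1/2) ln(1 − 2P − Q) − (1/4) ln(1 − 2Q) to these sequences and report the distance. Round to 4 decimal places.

Differing sites — 5:A/T (Tv); 17:G/T (Tv); 21:C/T (Ti); 24:C/T (Ti); 25:C/G (Tv); 27:T/A (Tv); 32:C/G (Tv).
Of the 7 differences, 2 transitions and 5 transversions over 33 sites: P = 2/33 = 0.060606, Q = 5/33 = 0.151515.
d = −0.5·ln(0.727273) − 0.25·ln(0.696970) = −0.5·(-0.318453) − 0.25·(-0.361013) = 0.2495.

0.2495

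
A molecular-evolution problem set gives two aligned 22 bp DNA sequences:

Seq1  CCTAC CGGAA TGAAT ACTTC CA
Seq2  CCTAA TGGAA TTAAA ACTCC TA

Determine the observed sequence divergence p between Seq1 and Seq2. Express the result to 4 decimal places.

0.2727

The sequences differ at positions 5 (C/A), 6 (C/T), 12 (G/T), 15 (T/A), 19 (T/C), 21 (C/T).
There are 6 differences over 22 sites, so p = 6/22 = 0.2727.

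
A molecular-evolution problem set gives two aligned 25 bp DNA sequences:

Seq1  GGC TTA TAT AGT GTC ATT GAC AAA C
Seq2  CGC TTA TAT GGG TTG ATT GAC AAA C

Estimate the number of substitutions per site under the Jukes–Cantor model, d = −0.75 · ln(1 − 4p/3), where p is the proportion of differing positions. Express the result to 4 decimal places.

Mismatches occur at site 1 (G/C), site 10 (A/G), site 12 (T/G), site 13 (G/T), site 15 (C/G).
p = 5/25 = 0.200000.
d = −0.75 · ln(1 − (4/3)·0.200000) = −0.75 · ln(0.733333) = −0.75 · (-0.310155) = 0.2326.

0.2326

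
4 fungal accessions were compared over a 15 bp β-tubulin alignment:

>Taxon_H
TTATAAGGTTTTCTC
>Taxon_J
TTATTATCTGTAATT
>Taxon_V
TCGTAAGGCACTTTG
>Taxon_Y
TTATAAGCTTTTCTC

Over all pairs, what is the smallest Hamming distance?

1

Pairwise Hamming distances:
  Taxon_H vs Taxon_J: 7
  Taxon_H vs Taxon_V: 7
  Taxon_H vs Taxon_Y: 1
  Taxon_J vs Taxon_V: 11
  Taxon_J vs Taxon_Y: 6
  Taxon_V vs Taxon_Y: 8
The smallest is 1, between Taxon_H and Taxon_Y.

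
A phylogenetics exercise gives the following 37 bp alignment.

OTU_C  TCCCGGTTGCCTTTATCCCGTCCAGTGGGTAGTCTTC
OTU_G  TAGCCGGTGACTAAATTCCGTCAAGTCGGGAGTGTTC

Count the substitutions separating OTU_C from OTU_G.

Differing sites — 2:C/A; 3:C/G; 5:G/C; 7:T/G; 10:C/A; 13:T/A; 14:T/A; 17:C/T; 23:C/A; 27:G/C; 30:T/G; 34:C/G.
That gives 12 mismatches out of 37 aligned sites, so the Hamming distance is 12.

12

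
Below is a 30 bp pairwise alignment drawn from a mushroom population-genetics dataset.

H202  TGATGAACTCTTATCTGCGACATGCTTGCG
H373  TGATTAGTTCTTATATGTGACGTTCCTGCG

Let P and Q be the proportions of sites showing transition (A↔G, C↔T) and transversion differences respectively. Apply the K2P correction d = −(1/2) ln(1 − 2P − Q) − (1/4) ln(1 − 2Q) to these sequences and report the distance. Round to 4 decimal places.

0.3398

Mismatches occur at site 5 (G↔T, transversion), site 7 (A↔G, transition), site 8 (C↔T, transition), site 15 (C↔A, transversion), site 18 (C↔T, transition), site 22 (A↔G, transition), site 24 (G↔T, transversion), site 26 (T↔C, transition).
Of the 8 differences, 5 transitions and 3 transversions over 30 sites: P = 5/30 = 0.166667, Q = 3/30 = 0.100000.
d = −0.5·ln(0.566666) − 0.25·ln(0.800000) = −0.5·(-0.567985) − 0.25·(-0.223144) = 0.3398.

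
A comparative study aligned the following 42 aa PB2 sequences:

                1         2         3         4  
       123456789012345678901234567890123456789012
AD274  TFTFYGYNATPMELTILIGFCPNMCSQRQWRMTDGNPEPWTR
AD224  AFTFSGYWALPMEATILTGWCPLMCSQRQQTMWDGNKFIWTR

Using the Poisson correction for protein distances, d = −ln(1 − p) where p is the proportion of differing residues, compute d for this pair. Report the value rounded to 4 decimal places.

The sequences differ at positions 1 (T/A), 5 (Y/S), 8 (N/W), 10 (T/L), 14 (L/A), 18 (I/T), 20 (F/W), 23 (N/L), 30 (W/Q), 31 (R/T), 33 (T/W), 37 (P/K), 38 (E/F), 39 (P/I).
p = 14/42 = 0.333333.
d = −ln(1 − 0.333333) = −ln(0.666667) = 0.4055.

0.4055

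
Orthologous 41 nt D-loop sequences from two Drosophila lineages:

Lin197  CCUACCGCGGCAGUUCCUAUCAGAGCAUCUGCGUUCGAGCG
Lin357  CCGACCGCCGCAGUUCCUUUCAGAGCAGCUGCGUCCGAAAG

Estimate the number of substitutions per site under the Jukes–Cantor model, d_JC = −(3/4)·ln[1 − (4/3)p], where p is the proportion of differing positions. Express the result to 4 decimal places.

0.1937

The sequences differ at positions 3 (U/G), 9 (G/C), 19 (A/U), 28 (U/G), 35 (U/C), 39 (G/A), 40 (C/A).
p = 7/41 = 0.170732.
d = −0.75 · ln(1 − (4/3)·0.170732) = −0.75 · ln(0.772357) = −0.75 · (-0.258308) = 0.1937.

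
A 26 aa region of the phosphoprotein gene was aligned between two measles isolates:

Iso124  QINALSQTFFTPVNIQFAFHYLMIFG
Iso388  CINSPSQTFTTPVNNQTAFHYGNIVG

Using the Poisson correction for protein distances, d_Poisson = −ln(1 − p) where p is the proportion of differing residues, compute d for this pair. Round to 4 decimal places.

The sequences differ at positions 1 (Q/C), 4 (A/S), 5 (L/P), 10 (F/T), 15 (I/N), 17 (F/T), 22 (L/G), 23 (M/N), 25 (F/V).
p = 9/26 = 0.346154.
d = −ln(1 − 0.346154) = −ln(0.653846) = 0.4249.

0.4249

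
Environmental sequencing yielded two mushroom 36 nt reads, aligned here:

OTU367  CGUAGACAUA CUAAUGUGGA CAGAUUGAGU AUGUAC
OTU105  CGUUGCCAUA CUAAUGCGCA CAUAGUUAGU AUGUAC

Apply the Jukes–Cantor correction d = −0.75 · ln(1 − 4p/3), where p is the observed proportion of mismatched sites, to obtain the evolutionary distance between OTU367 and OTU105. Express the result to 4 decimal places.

0.2251

Differing sites — 4:A/U; 6:A/C; 17:U/C; 19:G/C; 23:G/U; 25:U/G; 27:G/U.
p = 7/36 = 0.194444.
d = −0.75 · ln(1 − (4/3)·0.194444) = −0.75 · ln(0.740741) = −0.75 · (-0.300104) = 0.2251.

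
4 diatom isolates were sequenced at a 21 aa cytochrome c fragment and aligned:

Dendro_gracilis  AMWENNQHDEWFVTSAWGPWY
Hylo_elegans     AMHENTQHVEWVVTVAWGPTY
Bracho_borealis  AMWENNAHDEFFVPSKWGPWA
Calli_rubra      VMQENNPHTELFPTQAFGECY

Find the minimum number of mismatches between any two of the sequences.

5

Pairwise Hamming distances:
  Dendro_gracilis vs Hylo_elegans: 6
  Dendro_gracilis vs Bracho_borealis: 5
  Dendro_gracilis vs Calli_rubra: 10
  Hylo_elegans vs Bracho_borealis: 11
  Hylo_elegans vs Calli_rubra: 12
  Bracho_borealis vs Calli_rubra: 13
The smallest is 5, between Dendro_gracilis and Bracho_borealis.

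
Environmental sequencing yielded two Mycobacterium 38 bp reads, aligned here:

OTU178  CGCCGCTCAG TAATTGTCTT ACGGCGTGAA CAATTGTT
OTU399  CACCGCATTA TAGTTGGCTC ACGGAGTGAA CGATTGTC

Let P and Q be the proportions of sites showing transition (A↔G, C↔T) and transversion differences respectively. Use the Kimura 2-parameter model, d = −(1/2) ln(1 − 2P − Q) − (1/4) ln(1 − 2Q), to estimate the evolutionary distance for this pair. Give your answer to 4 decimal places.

Mismatches occur at site 2 (G↔A, transition), site 7 (T↔A, transversion), site 8 (C↔T, transition), site 9 (A↔T, transversion), site 10 (G↔A, transition), site 13 (A↔G, transition), site 17 (T↔G, transversion), site 20 (T↔C, transition), site 25 (C↔A, transversion), site 32 (A↔G, transition), site 38 (T↔C, transition).
Of the 11 differences, 7 transitions and 4 transversions over 38 sites: P = 7/38 = 0.184211, Q = 4/38 = 0.105263.
d = −0.5·ln(0.526315) − 0.25·ln(0.789474) = −0.5·(-0.641855) − 0.25·(-0.236388) = 0.3800.

0.3800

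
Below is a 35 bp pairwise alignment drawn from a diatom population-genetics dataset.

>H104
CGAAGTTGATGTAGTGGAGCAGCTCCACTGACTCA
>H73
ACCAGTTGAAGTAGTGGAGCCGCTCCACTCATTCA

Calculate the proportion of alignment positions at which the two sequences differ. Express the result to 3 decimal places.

0.200

Mismatches occur at site 1 (C↔A), site 2 (G↔C), site 3 (A↔C), site 10 (T↔A), site 21 (A↔C), site 30 (G↔C), site 32 (C↔T).
There are 7 differences over 35 sites, so p = 7/35 = 0.200.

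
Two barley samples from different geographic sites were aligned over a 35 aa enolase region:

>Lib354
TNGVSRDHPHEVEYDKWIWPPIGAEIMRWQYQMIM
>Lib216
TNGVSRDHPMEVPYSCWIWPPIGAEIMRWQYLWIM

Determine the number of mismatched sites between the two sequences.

6

The sequences differ at positions 10 (H/M), 13 (E/P), 15 (D/S), 16 (K/C), 32 (Q/L), 33 (M/W).
That gives 6 mismatches out of 35 aligned sites, so the Hamming distance is 6.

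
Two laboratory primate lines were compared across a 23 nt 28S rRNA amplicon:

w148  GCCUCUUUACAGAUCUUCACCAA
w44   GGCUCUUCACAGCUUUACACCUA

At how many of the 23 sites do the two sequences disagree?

The sequences differ at positions 2 (C/G), 8 (U/C), 13 (A/C), 15 (C/U), 17 (U/A), 22 (A/U).
That gives 6 mismatches out of 23 aligned sites, so the Hamming distance is 6.

6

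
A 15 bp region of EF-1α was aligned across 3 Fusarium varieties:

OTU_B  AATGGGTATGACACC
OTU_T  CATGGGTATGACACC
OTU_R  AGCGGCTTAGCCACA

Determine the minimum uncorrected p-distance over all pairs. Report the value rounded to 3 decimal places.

Pairwise Hamming distances:
  OTU_B vs OTU_T: 1
  OTU_B vs OTU_R: 7
  OTU_T vs OTU_R: 8
The smallest is 1 mismatch, between OTU_B and OTU_T; p = 1/15 = 0.067.

0.067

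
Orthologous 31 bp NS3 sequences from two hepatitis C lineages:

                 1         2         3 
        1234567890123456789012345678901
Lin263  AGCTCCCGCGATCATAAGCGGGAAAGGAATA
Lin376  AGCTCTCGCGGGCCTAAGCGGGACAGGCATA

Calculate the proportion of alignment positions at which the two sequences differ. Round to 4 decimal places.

Mismatches occur at site 6 (C→T), site 11 (A→G), site 12 (T→G), site 14 (A→C), site 24 (A→C), site 28 (A→C).
There are 6 differences over 31 sites, so p = 6/31 = 0.1935.

0.1935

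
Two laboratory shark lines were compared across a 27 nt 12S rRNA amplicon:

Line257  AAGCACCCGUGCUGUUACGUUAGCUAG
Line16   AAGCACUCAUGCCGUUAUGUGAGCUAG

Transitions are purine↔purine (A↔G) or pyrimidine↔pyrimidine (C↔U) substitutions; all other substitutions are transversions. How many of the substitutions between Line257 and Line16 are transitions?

Mismatches occur at site 7 (C↔U, transition), site 9 (G↔A, transition), site 13 (U↔C, transition), site 18 (C↔U, transition), site 21 (U↔G, transversion).
Of the 5 differences, 4 transitions and 1 transversion, so the answer is 4.

4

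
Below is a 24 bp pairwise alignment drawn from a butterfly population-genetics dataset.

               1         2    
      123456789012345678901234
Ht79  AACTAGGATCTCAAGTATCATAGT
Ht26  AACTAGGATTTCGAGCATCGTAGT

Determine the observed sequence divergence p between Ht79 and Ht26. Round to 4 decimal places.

The sequences differ at positions 10 (C/T), 13 (A/G), 16 (T/C), 20 (A/G).
There are 4 differences over 24 sites, so p = 4/24 = 0.1667.

0.1667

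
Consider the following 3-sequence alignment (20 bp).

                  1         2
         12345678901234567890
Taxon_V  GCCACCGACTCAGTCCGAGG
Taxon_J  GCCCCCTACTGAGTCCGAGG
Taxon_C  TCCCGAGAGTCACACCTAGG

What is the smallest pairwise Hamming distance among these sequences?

3

Pairwise Hamming distances:
  Taxon_V vs Taxon_J: 3
  Taxon_V vs Taxon_C: 8
  Taxon_J vs Taxon_C: 9
The smallest is 3, between Taxon_V and Taxon_J.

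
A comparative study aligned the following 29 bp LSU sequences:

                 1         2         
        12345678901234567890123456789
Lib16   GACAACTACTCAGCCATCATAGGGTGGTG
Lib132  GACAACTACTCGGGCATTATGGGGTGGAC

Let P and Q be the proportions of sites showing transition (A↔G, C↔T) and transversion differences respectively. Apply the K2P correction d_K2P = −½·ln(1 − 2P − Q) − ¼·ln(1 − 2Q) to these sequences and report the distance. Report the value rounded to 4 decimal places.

Mismatches occur at site 12 (A→G, transition), site 14 (C→G, transversion), site 18 (C→T, transition), site 21 (A→G, transition), site 28 (T→A, transversion), site 29 (G→C, transversion).
Of the 6 differences, 3 transitions and 3 transversions over 29 sites: P = 3/29 = 0.103448, Q = 3/29 = 0.103448.
d = −0.5·ln(0.689656) − 0.25·ln(0.793104) = −0.5·(-0.371562) − 0.25·(-0.231801) = 0.2437.

0.2437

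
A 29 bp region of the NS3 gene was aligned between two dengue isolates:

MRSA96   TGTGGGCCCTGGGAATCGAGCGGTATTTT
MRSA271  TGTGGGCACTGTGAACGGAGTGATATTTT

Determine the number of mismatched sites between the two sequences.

6

The sequences differ at positions 8 (C/A), 12 (G/T), 16 (T/C), 17 (C/G), 21 (C/T), 23 (G/A).
That gives 6 mismatches out of 29 aligned sites, so the Hamming distance is 6.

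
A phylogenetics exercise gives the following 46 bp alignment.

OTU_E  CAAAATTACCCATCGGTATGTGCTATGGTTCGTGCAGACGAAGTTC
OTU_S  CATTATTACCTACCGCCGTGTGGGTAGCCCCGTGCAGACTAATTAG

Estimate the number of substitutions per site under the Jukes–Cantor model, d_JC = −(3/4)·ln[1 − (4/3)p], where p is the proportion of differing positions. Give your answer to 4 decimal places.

Differing sites — 3:A/T; 4:A/T; 11:C/T; 13:T/C; 16:G/C; 17:T/C; 18:A/G; 23:C/G; 24:T/G; 25:A/T; 26:T/A; 28:G/C; 29:T/C; 30:T/C; 40:G/T; 43:G/T; 45:T/A; 46:C/G.
p = 18/46 = 0.391304.
d = −0.75 · ln(1 − (4/3)·0.391304) = −0.75 · ln(0.478261) = −0.75 · (-0.737599) = 0.5532.

0.5532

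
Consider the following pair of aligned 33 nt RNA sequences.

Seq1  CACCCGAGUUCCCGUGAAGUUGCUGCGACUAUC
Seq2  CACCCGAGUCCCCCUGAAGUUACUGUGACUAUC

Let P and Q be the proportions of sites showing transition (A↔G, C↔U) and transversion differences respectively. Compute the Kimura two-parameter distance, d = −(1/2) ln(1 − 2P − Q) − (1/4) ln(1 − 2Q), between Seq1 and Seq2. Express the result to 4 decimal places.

0.1348

Mismatches occur at site 10 (U↔C, transition), site 14 (G↔C, transversion), site 22 (G↔A, transition), site 26 (C↔U, transition).
Of the 4 differences, 3 transitions and 1 transversion over 33 sites: P = 3/33 = 0.090909, Q = 1/33 = 0.030303.
d = −0.5·ln(0.787879) − 0.25·ln(0.939394) = −0.5·(-0.238411) − 0.25·(-0.062520) = 0.1348.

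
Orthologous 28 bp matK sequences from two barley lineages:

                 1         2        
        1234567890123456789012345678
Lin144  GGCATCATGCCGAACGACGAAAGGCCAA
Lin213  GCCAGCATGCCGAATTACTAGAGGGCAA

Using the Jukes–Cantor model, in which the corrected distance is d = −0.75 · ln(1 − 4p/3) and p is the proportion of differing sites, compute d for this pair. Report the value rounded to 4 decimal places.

0.3041

Mismatches occur at site 2 (G↔C), site 5 (T↔G), site 15 (C↔T), site 16 (G↔T), site 19 (G↔T), site 21 (A↔G), site 25 (C↔G).
p = 7/28 = 0.250000.
d = −0.75 · ln(1 − (4/3)·0.250000) = −0.75 · ln(0.666667) = −0.75 · (-0.405465) = 0.3041.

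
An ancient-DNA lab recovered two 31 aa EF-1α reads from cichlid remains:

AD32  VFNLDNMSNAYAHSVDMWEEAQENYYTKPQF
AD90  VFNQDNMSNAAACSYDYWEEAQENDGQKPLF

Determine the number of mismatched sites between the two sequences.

Mismatches occur at site 4 (L↔Q), site 11 (Y↔A), site 13 (H↔C), site 15 (V↔Y), site 17 (M↔Y), site 25 (Y↔D), site 26 (Y↔G), site 27 (T↔Q), site 30 (Q↔L).
That gives 9 mismatches out of 31 aligned sites, so the Hamming distance is 9.

9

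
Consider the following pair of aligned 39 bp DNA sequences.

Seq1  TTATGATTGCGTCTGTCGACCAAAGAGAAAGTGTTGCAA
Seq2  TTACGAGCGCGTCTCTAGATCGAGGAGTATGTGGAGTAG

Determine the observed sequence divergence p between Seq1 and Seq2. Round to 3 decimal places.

Differing sites — 4:T/C; 7:T/G; 8:T/C; 15:G/C; 17:C/A; 20:C/T; 22:A/G; 24:A/G; 28:A/T; 30:A/T; 34:T/G; 35:T/A; 37:C/T; 39:A/G.
There are 14 differences over 39 sites, so p = 14/39 = 0.359.

0.359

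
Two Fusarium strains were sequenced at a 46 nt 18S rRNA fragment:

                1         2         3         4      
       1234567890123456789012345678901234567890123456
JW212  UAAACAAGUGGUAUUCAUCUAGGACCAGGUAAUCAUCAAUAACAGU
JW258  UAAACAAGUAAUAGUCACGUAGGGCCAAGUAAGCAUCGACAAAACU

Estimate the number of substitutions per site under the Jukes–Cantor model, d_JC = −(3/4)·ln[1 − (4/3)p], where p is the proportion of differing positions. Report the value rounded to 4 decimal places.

Differing sites — 10:G/A; 11:G/A; 14:U/G; 18:U/C; 19:C/G; 24:A/G; 28:G/A; 33:U/G; 38:A/G; 40:U/C; 43:C/A; 45:G/C.
p = 12/46 = 0.260870.
d = −0.75 · ln(1 − (4/3)·0.260870) = −0.75 · ln(0.652173) = −0.75 · (-0.427445) = 0.3206.

0.3206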